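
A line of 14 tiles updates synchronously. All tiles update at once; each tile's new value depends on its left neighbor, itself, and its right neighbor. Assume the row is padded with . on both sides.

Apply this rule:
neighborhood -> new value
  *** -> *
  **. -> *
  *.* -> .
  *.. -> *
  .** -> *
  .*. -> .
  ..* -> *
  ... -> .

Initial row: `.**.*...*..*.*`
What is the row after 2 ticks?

*****....***..

tick 1: ***..*.*.**...
tick 2: *****....***..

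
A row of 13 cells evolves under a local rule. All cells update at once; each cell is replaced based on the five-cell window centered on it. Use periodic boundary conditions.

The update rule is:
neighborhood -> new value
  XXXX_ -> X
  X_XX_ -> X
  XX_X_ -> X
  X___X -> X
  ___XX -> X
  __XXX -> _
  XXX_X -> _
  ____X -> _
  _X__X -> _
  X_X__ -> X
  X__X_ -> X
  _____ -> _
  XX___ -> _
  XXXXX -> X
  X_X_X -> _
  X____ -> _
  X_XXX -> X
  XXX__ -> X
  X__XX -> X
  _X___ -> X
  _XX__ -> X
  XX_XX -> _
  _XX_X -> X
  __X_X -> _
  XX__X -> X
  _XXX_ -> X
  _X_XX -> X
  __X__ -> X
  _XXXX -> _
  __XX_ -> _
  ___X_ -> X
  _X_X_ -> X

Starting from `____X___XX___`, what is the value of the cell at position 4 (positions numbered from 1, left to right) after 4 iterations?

___XXXXX_X___
__X__XX_XXX__
_XX_X_X_XXX__
X_XX_X_XXXX_X
position 4 holds X

X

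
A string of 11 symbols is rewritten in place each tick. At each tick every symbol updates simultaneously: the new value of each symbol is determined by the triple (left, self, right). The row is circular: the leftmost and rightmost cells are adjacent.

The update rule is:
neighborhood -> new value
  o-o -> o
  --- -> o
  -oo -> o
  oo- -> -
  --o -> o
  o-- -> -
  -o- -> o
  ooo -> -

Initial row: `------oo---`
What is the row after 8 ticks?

tick 1: ooooooo--oo
tick 2: --------oo-
tick 3: ooooooooo--
tick 4: o---------o
tick 5: --ooooooooo
tick 6: -oo--------
tick 7: oo--ooooooo
tick 8: ---oo------

---oo------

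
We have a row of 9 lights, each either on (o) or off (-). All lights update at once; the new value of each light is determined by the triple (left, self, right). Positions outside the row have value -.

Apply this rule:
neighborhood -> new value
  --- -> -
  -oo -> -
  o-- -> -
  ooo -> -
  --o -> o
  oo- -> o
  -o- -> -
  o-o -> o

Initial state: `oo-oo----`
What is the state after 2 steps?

o-oo-----

-oo-o----
o-oo-----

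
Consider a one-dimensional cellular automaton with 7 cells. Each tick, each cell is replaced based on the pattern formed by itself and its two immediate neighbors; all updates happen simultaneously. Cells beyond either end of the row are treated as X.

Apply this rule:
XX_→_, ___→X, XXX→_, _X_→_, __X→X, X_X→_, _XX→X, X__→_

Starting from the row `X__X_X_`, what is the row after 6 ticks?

__X____
_X__XXX
___XX__
_XXX__X
_X___XX
___XXX_

___XXX_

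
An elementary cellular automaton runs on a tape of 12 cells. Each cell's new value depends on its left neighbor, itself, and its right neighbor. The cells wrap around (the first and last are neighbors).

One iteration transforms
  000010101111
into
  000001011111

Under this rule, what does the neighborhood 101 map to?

At position 5 the neighborhood is 101; the next row has 1 there.

1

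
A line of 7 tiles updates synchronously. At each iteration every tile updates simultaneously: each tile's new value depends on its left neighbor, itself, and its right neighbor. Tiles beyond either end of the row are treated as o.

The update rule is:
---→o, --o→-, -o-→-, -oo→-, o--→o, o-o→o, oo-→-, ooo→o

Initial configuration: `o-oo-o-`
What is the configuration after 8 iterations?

o-o-o-o

-o--o-o
o-o--o-
-o-o--o
o-o-o--
-o-o-o-
o-o-o-o
-o-o-o-  (repeats iteration 5; period 2)
iteration 8: o-o-o-o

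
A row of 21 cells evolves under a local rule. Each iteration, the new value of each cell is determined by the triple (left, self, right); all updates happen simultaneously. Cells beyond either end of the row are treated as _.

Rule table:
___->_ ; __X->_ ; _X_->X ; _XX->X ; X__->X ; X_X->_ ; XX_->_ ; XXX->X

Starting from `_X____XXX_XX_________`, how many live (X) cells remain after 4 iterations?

_XX___XX__X_X________
_X_X__X_X_X_XX_______
_X_XX_X_X_X_X_X______
_X_X__X_X_X_X_XX_____
count of X: 8

8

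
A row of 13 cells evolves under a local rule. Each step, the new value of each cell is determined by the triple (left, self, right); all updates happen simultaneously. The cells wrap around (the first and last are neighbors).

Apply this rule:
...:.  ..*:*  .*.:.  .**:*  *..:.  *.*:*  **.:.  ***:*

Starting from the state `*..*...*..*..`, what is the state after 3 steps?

*...*..*..*..

..*...*..*..*
.*...*..*..*.
*...*..*..*..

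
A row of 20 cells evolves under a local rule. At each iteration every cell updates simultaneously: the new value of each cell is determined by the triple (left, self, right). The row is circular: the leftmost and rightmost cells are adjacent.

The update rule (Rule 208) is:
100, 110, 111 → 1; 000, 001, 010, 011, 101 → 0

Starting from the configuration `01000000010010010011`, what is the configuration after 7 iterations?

00100100100000001001

iteration 1: 00100000001001001001
iteration 2: 10010000000100100100
iteration 3: 01001000000010010010
iteration 4: 00100100000001001001
iteration 5: 10010010000000100100
iteration 6: 01001001000000010010
iteration 7: 00100100100000001001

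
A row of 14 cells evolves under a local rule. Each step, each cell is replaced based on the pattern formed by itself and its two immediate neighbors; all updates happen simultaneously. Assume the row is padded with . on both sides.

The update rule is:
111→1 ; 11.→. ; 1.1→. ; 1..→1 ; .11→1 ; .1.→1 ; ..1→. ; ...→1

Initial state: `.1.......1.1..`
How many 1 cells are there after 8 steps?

step 1: .1111111.1.111
step 2: .111111..1.11.
step 3: .11111.1.1.1.1
step 4: .1111..1.1.1.1
step 5: .111.1.1.1.1.1
step 6: .11..1.1.1.1.1
step 7: .1.1.1.1.1.1.1
step 8: .1.1.1.1.1.1.1
count of 1: 7

7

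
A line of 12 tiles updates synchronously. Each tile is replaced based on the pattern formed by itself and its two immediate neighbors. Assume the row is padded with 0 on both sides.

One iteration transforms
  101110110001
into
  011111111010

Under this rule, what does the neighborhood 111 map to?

At position 3 the neighborhood is 111; the next row has 1 there.

1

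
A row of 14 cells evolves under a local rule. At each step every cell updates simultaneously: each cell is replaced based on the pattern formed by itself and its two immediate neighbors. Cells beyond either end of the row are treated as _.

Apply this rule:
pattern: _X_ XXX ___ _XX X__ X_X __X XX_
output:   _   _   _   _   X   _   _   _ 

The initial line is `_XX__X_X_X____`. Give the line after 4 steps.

______X______X

step 1: ___X______X___
step 2: ____X______X__
step 3: _____X______X_
step 4: ______X______X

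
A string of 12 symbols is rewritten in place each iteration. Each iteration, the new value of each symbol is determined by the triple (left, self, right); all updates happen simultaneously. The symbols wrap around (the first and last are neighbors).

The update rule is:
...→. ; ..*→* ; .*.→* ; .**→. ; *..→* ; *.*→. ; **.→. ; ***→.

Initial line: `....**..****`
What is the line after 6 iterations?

.*.*...*.*..

iteration 1: *..*..**....
iteration 2: ******..*..*
iteration 3: ......*****.
iteration 4: .....*.....*
iteration 5: *...***...**
iteration 6: .*.*...*.*..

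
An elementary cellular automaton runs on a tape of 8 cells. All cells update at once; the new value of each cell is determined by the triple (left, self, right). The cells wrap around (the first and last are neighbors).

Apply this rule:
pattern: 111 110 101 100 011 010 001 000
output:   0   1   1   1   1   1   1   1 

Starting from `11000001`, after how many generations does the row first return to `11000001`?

2

01111111
11000001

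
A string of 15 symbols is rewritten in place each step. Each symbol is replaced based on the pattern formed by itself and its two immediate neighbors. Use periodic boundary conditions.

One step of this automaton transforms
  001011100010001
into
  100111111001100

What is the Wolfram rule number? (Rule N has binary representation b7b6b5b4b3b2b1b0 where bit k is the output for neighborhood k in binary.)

249

position 5: 111 → 1  (bit 7 = 1)
position 6: 110 → 1  (bit 6 = 1)
position 3: 101 → 1  (bit 5 = 1)
position 0: 100 → 1  (bit 4 = 1)
position 4: 011 → 1  (bit 3 = 1)
position 2: 010 → 0  (bit 2 = 0)
position 1: 001 → 0  (bit 1 = 0)
position 8: 000 → 1  (bit 0 = 1)
bits b7..b0 = 11111001 = 249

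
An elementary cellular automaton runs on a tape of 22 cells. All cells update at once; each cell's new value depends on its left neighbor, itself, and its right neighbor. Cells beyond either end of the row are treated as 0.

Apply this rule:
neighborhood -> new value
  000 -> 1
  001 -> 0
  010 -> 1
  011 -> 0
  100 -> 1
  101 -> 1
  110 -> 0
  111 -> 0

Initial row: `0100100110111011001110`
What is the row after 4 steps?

0010011011101101111000

step 1: 0110110001000100100001
step 2: 0001001101110110111101
step 3: 1101100010001001000011
step 4: 0010011011101101111000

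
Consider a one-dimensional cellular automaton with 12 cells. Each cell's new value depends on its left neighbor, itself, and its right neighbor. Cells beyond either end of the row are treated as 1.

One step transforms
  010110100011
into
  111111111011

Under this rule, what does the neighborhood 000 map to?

1

At position 8 the neighborhood is 000; the next row has 1 there.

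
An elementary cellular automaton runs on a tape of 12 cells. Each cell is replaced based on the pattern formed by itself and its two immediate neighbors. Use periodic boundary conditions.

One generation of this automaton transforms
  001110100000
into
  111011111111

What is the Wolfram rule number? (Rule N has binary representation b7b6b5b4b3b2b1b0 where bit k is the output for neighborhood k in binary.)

127

position 3: 111 → 0  (bit 7 = 0)
position 4: 110 → 1  (bit 6 = 1)
position 5: 101 → 1  (bit 5 = 1)
position 7: 100 → 1  (bit 4 = 1)
position 2: 011 → 1  (bit 3 = 1)
position 6: 010 → 1  (bit 2 = 1)
position 1: 001 → 1  (bit 1 = 1)
position 0: 000 → 1  (bit 0 = 1)
bits b7..b0 = 01111111 = 127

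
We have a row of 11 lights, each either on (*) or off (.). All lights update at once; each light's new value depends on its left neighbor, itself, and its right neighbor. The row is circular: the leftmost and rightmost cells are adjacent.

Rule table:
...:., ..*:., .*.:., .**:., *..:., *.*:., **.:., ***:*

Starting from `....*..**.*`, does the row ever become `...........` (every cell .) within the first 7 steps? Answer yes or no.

...........
all cells are . at step 1

yes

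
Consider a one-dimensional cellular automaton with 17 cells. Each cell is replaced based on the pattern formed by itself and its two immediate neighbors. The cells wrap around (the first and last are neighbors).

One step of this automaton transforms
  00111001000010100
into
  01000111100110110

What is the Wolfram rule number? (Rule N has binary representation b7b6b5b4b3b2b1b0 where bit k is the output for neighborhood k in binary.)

22

position 3: 111 → 0  (bit 7 = 0)
position 4: 110 → 0  (bit 6 = 0)
position 13: 101 → 0  (bit 5 = 0)
position 5: 100 → 1  (bit 4 = 1)
position 2: 011 → 0  (bit 3 = 0)
position 7: 010 → 1  (bit 2 = 1)
position 1: 001 → 1  (bit 1 = 1)
position 0: 000 → 0  (bit 0 = 0)
bits b7..b0 = 00010110 = 22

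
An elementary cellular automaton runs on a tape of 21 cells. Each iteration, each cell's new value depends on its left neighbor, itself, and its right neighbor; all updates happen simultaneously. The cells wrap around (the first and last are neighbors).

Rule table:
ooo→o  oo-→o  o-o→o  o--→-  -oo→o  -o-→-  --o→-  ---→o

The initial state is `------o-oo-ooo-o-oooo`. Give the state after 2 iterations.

-oooo--oooooooo-ooooo
ooooo--oooooooooooooo

ooooo--oooooooooooooo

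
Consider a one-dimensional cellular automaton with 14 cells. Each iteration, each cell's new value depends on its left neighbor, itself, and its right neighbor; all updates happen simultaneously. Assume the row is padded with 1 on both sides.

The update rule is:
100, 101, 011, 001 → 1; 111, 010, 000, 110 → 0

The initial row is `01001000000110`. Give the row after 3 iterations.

10110100001101
01101010011011
11010101110110

11010101110110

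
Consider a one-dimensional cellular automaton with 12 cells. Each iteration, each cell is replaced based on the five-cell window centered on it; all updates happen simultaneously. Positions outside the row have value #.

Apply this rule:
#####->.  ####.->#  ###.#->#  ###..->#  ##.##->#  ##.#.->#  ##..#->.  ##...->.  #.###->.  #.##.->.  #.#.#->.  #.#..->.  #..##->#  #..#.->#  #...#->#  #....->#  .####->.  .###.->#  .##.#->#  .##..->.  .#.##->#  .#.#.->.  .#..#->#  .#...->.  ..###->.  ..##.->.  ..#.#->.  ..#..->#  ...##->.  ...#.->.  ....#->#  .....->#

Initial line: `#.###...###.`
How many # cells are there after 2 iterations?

iteration 1: ##.##.#..###
iteration 2: ###.##.##...
count of #: 7

7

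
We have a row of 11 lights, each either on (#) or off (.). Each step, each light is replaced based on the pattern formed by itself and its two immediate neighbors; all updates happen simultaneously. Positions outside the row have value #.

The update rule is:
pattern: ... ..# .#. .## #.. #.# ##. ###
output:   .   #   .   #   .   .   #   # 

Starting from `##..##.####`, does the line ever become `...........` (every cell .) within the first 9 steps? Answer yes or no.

##.###.####
##.###.####  (fixed point — unchanged through step 9)
step 9 is ##.###.####, still not uniform .

no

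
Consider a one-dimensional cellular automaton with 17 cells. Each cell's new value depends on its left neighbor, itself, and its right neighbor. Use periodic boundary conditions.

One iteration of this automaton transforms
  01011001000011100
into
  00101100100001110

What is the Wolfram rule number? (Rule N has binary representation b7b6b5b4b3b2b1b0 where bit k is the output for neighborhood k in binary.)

position 13: 111 → 1  (bit 7 = 1)
position 4: 110 → 1  (bit 6 = 1)
position 2: 101 → 1  (bit 5 = 1)
position 5: 100 → 1  (bit 4 = 1)
position 3: 011 → 0  (bit 3 = 0)
position 1: 010 → 0  (bit 2 = 0)
position 0: 001 → 0  (bit 1 = 0)
position 9: 000 → 0  (bit 0 = 0)
bits b7..b0 = 11110000 = 240

240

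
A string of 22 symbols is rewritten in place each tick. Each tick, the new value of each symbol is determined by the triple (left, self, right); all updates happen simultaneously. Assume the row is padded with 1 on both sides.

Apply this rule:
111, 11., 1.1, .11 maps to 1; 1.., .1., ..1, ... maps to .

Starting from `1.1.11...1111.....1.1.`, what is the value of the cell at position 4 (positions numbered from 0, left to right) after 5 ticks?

1

11.111...1111......1.1
111111...1111.......11
111111...1111.......11  (fixed point — unchanged through tick 5)
position 4 holds 1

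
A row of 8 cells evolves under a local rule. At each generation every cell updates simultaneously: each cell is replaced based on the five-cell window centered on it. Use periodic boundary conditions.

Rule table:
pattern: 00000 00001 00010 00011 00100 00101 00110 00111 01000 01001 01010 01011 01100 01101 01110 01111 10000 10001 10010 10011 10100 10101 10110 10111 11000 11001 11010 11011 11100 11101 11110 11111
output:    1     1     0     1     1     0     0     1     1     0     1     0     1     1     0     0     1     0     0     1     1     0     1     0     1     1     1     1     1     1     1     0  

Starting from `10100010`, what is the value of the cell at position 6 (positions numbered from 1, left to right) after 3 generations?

1

01110001
00011000
11101111
position 6 holds 1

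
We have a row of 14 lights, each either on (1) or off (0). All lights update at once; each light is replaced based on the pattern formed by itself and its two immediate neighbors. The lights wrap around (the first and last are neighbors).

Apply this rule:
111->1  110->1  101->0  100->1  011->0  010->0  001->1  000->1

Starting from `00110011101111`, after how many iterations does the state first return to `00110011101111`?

iteration 1: 11011101100111
iteration 2: 11001100111011
iteration 3: 11110111011001
iteration 4: 11110011001110
iteration 5: 01111101110110
iteration 6: 10111100110011
iteration 7: 10011111011101
iteration 8: 11101111001100
iteration 9: 01100111110111
iteration 10: 00111011110011
iteration 11: 11011001111101
iteration 12: 11001110111100
iteration 13: 01110110011111
iteration 14: 00110011101111

14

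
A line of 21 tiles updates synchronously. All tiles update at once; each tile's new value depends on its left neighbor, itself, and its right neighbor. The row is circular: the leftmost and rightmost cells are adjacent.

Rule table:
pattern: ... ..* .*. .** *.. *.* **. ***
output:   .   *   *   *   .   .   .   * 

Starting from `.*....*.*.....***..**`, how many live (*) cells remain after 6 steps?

.*...**.*....***..**.
**..**..*...***..**..
*..**..**..***..**..*
..**..**..***..**..**
.**..**..***..**..**.
**..**..***..**..**..
count of *: 11

11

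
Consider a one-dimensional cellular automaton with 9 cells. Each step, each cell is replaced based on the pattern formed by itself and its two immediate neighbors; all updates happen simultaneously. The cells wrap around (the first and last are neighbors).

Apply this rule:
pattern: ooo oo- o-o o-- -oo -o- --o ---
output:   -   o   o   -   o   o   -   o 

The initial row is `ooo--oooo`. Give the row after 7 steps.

ooo--ooo-

step 1: --o--o---
step 2: o-o--o-oo
step 3: ooo--ooo-
step 4: o-o--o-oo  (repeats step 2; period 2)
step 7: ooo--ooo-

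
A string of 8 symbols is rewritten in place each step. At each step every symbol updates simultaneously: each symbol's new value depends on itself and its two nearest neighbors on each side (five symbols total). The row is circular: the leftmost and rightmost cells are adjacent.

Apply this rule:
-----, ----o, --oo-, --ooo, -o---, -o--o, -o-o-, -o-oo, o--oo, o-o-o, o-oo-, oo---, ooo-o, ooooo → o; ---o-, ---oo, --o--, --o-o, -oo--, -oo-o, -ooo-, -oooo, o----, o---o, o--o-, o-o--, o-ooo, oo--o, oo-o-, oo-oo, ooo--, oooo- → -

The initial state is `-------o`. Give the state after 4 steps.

---o----

o-oooo--
-o------
--o-oooo
---o----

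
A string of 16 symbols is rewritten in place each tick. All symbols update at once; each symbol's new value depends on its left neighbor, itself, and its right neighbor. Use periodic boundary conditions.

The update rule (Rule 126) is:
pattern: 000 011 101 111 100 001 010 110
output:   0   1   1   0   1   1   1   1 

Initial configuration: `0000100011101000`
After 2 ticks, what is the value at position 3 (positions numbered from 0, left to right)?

0001110110111100
0011011111100110
position 3 holds 1

1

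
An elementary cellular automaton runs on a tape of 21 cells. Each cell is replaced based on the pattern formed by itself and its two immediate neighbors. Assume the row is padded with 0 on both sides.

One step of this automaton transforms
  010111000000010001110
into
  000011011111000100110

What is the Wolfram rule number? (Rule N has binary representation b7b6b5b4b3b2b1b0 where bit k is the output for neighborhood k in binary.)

position 4: 111 → 1  (bit 7 = 1)
position 5: 110 → 1  (bit 6 = 1)
position 2: 101 → 0  (bit 5 = 0)
position 6: 100 → 0  (bit 4 = 0)
position 3: 011 → 0  (bit 3 = 0)
position 1: 010 → 0  (bit 2 = 0)
position 0: 001 → 0  (bit 1 = 0)
position 7: 000 → 1  (bit 0 = 1)
bits b7..b0 = 11000001 = 193

193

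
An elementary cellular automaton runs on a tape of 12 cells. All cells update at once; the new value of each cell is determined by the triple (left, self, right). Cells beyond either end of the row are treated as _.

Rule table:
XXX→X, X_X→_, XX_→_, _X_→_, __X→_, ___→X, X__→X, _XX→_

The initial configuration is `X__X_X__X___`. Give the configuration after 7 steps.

_X____X__XXX
__XXX__X__X_
X__X_X__X__X
_X____X__X__
__XXX__X__XX
X__X_X__X___  (repeats step 0; period 6)
step 7: _X____X__XXX

_X____X__XXX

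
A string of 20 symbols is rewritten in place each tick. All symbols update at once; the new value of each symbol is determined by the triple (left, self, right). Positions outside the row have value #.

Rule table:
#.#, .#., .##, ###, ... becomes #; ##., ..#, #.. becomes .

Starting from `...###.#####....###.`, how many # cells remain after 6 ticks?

15

.#.##.#####..##.##.#
####.#####...#.##.##
###.#####..#.###.###
##.#####...####.####
#.#####..#.###.#####
.#####...####.######
count of #: 15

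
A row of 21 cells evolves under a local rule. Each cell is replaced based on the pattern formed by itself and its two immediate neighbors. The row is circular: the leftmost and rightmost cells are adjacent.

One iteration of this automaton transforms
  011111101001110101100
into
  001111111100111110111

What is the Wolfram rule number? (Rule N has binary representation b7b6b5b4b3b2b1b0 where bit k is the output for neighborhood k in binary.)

position 2: 111 → 1  (bit 7 = 1)
position 6: 110 → 1  (bit 6 = 1)
position 7: 101 → 1  (bit 5 = 1)
position 9: 100 → 1  (bit 4 = 1)
position 1: 011 → 0  (bit 3 = 0)
position 8: 010 → 1  (bit 2 = 1)
position 0: 001 → 0  (bit 1 = 0)
position 20: 000 → 1  (bit 0 = 1)
bits b7..b0 = 11110101 = 245

245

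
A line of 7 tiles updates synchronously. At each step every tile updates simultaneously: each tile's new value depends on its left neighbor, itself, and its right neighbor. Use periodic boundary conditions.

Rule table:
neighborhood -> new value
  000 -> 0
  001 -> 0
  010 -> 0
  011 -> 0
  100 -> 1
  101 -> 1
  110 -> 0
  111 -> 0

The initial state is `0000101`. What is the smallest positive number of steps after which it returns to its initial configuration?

step 1: 1000010
step 2: 0100001
step 3: 1010000
step 4: 0101000
step 5: 0010100
step 6: 0001010
step 7: 0000101

7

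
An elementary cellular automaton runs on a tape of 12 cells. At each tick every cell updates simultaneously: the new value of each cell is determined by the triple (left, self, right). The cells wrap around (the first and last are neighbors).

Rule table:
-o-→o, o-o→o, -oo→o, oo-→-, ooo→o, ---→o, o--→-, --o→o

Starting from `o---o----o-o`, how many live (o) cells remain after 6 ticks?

9

--ooo-oooooo
-ooo-oooooo-
ooo-oooooo--
oo-oooooo--o
o-oooooo--oo
-oooooo--ooo
count of o: 9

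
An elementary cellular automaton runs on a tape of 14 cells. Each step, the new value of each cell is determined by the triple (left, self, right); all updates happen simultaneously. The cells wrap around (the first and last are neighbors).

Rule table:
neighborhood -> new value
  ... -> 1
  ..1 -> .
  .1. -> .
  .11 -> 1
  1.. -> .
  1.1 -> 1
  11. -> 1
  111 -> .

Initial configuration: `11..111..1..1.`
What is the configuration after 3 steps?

11..1.1......1
.1...1..1111.1
1..1....1..11.

1..1....1..11.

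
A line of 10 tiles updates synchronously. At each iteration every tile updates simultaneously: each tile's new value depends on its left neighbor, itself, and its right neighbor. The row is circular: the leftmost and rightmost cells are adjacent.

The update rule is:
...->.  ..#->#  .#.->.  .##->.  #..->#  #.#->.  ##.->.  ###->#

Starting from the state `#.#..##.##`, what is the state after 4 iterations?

iteration 1: ...##....#
iteration 2: #.#..#..#.
iteration 3: ...##.##..
iteration 4: ..#.....#.

..#.....#.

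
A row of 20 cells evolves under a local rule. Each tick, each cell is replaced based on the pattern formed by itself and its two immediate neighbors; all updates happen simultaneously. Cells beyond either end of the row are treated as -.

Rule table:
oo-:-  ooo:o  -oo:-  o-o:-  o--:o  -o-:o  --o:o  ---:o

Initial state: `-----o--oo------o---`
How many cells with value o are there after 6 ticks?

oooooooo--oooooooooo
-oooooo-oo-oooooooo-
o-oooo------oooooo-o
o--oo-oooooo-oooo--o
ooo----oooo---oo-ooo
-o-oooo-oo-ooo----o-
count of o: 11

11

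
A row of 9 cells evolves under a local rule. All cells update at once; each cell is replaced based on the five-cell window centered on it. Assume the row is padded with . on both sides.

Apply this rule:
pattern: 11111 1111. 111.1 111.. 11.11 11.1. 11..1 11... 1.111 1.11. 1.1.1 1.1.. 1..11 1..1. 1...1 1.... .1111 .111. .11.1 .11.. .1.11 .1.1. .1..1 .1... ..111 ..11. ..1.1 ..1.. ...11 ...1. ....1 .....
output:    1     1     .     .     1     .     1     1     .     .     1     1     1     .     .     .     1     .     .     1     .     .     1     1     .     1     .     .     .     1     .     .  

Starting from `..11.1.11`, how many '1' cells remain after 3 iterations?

iteration 1: ..1..1..1
iteration 2: .1.1..1..
iteration 3: 1..11..1.
count of 1: 4

4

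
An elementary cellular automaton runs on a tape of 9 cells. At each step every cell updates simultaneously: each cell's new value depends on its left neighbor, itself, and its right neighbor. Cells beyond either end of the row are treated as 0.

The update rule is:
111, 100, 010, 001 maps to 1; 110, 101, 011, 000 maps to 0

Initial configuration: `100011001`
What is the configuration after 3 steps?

110100111
000111010
001010011

001010011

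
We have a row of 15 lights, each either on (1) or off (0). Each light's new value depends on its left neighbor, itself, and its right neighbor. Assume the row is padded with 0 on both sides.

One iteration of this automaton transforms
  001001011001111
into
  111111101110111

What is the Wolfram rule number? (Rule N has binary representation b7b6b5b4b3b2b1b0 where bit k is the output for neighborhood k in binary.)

247

position 12: 111 → 1  (bit 7 = 1)
position 8: 110 → 1  (bit 6 = 1)
position 6: 101 → 1  (bit 5 = 1)
position 3: 100 → 1  (bit 4 = 1)
position 7: 011 → 0  (bit 3 = 0)
position 2: 010 → 1  (bit 2 = 1)
position 1: 001 → 1  (bit 1 = 1)
position 0: 000 → 1  (bit 0 = 1)
bits b7..b0 = 11110111 = 247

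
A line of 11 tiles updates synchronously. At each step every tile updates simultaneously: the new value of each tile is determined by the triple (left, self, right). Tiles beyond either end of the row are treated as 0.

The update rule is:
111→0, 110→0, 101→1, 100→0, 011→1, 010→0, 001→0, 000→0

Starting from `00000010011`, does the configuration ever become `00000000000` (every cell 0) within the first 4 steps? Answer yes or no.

step 1: 00000000010
step 2: 00000000000
all cells are 0 at step 2

yes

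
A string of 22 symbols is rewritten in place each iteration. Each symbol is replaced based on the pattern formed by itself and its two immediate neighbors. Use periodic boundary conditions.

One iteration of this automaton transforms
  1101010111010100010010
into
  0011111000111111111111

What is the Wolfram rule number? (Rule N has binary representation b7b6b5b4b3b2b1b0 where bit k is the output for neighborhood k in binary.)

position 8: 111 → 0  (bit 7 = 0)
position 1: 110 → 0  (bit 6 = 0)
position 2: 101 → 1  (bit 5 = 1)
position 14: 100 → 1  (bit 4 = 1)
position 0: 011 → 0  (bit 3 = 0)
position 3: 010 → 1  (bit 2 = 1)
position 16: 001 → 1  (bit 1 = 1)
position 15: 000 → 1  (bit 0 = 1)
bits b7..b0 = 00110111 = 55

55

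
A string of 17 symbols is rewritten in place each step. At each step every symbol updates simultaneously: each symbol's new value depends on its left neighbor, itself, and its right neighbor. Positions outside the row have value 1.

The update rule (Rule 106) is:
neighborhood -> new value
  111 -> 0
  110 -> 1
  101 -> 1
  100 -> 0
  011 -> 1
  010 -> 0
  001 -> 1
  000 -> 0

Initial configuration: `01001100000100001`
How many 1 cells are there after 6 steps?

step 1: 10011100001000011
step 2: 10110100010000110
step 3: 11111000100001111
step 4: 00001001000011000
step 5: 00010010000111001
step 6: 00100100001101011
count of 1: 7

7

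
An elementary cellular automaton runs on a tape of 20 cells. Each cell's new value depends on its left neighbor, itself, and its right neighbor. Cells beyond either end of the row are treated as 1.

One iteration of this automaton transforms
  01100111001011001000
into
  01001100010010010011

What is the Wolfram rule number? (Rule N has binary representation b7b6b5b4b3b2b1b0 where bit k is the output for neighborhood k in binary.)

position 6: 111 → 0  (bit 7 = 0)
position 2: 110 → 0  (bit 6 = 0)
position 0: 101 → 0  (bit 5 = 0)
position 3: 100 → 0  (bit 4 = 0)
position 1: 011 → 1  (bit 3 = 1)
position 10: 010 → 0  (bit 2 = 0)
position 4: 001 → 1  (bit 1 = 1)
position 18: 000 → 1  (bit 0 = 1)
bits b7..b0 = 00001011 = 11

11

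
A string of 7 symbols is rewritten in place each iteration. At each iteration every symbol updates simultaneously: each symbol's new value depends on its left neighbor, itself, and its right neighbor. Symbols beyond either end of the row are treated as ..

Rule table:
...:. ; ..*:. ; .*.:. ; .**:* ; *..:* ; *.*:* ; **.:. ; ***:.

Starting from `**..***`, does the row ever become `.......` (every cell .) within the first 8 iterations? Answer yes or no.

iteration 1: *.*.*..
iteration 2: .*.*.*.
iteration 3: ..*.*.*
iteration 4: ...*.*.
iteration 5: ....*.*
iteration 6: .....*.
iteration 7: ......*
iteration 8: .......
all cells are . at iteration 8

yes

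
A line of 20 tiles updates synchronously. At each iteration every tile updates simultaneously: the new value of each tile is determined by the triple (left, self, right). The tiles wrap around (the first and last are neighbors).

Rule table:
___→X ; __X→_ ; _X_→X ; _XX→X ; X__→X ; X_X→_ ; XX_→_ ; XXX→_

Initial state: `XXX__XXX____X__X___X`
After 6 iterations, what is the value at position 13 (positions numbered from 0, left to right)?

iteration 1: ___X_X__XXX_XX_XXX_X
iteration 2: XX_X_XX_X___X__X___X
iteration 3: ___X_X__XXX_XX_XXX_X  (repeats iteration 1; period 2)
iteration 6: XX_X_XX_X___X__X___X
position 13 holds _

_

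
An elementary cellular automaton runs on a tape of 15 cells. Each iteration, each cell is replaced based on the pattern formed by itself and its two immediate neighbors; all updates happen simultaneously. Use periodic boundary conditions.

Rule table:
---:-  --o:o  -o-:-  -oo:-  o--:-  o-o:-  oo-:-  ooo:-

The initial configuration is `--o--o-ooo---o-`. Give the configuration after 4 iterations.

iteration 1: -o--o-------o--
iteration 2: o--o-------o---
iteration 3: --o-------o---o
iteration 4: -o-------o---o-

-o-------o---o-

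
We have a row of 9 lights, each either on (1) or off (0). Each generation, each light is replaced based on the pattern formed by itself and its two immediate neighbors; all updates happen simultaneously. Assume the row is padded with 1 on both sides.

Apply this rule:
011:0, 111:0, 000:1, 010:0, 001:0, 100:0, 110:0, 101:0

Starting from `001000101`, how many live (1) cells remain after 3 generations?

000010000
011000110
000010000
count of 1: 1

1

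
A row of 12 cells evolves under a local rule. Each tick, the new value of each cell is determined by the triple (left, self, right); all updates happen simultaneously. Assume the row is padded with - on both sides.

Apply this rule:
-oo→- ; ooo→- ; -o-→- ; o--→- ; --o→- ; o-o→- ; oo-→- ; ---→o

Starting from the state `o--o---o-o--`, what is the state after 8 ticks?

oooo---ooo--

tick 1: -----o-----o
tick 2: oooo---ooo--
tick 3: -----o-----o  (repeats tick 1; period 2)
tick 8: oooo---ooo--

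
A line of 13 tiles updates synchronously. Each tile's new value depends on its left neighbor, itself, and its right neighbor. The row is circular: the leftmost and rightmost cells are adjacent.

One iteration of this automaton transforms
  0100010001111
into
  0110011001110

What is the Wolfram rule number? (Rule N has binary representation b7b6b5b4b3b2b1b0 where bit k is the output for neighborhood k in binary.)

156

position 10: 111 → 1  (bit 7 = 1)
position 12: 110 → 0  (bit 6 = 0)
position 0: 101 → 0  (bit 5 = 0)
position 2: 100 → 1  (bit 4 = 1)
position 9: 011 → 1  (bit 3 = 1)
position 1: 010 → 1  (bit 2 = 1)
position 4: 001 → 0  (bit 1 = 0)
position 3: 000 → 0  (bit 0 = 0)
bits b7..b0 = 10011100 = 156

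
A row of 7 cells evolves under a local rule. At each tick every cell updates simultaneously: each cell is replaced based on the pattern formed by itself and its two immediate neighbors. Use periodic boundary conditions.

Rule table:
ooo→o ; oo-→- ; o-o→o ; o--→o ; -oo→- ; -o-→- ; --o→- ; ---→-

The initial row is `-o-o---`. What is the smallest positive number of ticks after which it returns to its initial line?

7

--o-o--
---o-o-
----o-o
o----o-
-o----o
o-o----
-o-o---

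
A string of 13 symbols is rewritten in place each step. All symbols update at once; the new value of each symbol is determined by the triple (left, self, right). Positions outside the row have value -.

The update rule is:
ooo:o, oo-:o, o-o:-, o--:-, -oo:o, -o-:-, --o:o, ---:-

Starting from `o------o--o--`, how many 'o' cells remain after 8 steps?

1

------o--o---
-----o--o----
----o--o-----
---o--o------
--o--o-------
-o--o--------
o--o---------
--o----------
count of o: 1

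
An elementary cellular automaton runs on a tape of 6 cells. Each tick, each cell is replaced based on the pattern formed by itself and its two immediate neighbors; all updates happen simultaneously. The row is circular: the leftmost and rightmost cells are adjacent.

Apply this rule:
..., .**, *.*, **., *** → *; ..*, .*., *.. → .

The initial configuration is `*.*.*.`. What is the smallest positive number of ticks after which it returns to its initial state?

tick 1: .*.*.*
tick 2: *.*.*.

2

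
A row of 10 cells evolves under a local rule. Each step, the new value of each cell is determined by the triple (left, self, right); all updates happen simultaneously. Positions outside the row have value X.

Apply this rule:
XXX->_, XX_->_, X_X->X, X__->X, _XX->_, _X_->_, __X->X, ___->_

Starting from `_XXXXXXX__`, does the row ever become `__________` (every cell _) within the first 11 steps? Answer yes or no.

no

X_______XX
_X_____X__
X_X___X_XX
_X_X_X_X__
X_X_X_X_XX
_X_X_X_X__  (repeats step 4; period 2)
step 11: X_X_X_X_XX
step 11 is X_X_X_X_XX, still not uniform _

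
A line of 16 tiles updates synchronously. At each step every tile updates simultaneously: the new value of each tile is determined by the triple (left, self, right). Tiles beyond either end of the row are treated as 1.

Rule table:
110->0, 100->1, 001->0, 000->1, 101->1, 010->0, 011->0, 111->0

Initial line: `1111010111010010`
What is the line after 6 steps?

1001001001001001

step 1: 0000101000101001
step 2: 1110010110010100
step 3: 0001001001001010
step 4: 1100100100100101
step 5: 0010010010010010
step 6: 1001001001001001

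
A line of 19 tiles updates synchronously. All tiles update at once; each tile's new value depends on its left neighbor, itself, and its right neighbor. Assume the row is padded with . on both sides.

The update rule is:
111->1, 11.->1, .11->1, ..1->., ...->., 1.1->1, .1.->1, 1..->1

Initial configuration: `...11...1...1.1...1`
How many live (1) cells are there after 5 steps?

16

...111..11..1111..1
...1111.111.11111.1
...1111111111111111
...1111111111111111  (fixed point — unchanged through step 5)
count of 1: 16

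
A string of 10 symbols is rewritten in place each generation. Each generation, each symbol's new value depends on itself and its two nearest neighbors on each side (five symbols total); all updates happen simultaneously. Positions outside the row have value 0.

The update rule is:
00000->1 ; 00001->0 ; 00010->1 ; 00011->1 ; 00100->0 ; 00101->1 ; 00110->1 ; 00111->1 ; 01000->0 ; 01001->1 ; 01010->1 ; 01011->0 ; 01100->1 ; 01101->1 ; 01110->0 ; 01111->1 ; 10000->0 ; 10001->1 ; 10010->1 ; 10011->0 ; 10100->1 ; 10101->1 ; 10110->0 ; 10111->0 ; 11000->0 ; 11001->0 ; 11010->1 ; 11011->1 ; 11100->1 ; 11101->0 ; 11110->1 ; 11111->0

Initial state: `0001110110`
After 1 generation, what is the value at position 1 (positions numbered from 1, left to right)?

1

1011001010
position 1 holds 1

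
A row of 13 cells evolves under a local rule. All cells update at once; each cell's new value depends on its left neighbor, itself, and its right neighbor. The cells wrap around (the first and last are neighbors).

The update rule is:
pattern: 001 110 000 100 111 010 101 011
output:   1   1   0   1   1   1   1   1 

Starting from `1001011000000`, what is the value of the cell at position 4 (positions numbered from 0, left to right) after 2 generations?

1

1111111100001
1111111110011
position 4 holds 1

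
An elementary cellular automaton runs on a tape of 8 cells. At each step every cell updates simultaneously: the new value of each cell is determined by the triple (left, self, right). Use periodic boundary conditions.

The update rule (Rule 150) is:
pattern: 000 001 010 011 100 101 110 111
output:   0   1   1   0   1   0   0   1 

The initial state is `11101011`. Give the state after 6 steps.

10111110

11001001
10111110
10011100
11101011  (repeats step 0; period 4)
step 6: 10111110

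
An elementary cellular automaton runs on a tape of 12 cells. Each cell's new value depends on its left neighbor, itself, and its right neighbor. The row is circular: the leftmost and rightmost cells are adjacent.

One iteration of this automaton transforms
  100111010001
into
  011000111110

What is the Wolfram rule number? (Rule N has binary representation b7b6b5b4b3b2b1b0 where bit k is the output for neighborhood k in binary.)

position 4: 111 → 0  (bit 7 = 0)
position 0: 110 → 0  (bit 6 = 0)
position 6: 101 → 1  (bit 5 = 1)
position 1: 100 → 1  (bit 4 = 1)
position 3: 011 → 0  (bit 3 = 0)
position 7: 010 → 1  (bit 2 = 1)
position 2: 001 → 1  (bit 1 = 1)
position 9: 000 → 1  (bit 0 = 1)
bits b7..b0 = 00110111 = 55

55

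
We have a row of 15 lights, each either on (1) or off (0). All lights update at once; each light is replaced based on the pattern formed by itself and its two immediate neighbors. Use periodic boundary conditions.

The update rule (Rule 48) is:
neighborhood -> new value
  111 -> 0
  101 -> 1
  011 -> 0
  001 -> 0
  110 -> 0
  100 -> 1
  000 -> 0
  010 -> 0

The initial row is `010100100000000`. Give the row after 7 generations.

000000001010010

generation 1: 001010010000000
generation 2: 000101001000000
generation 3: 000010100100000
generation 4: 000001010010000
generation 5: 000000101001000
generation 6: 000000010100100
generation 7: 000000001010010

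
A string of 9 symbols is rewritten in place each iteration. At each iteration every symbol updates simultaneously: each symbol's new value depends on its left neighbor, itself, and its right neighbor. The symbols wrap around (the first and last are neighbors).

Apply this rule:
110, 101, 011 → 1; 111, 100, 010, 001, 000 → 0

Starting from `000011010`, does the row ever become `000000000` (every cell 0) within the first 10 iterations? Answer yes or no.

000011100
000010100
000001000
000000000
all cells are 0 at iteration 4

yes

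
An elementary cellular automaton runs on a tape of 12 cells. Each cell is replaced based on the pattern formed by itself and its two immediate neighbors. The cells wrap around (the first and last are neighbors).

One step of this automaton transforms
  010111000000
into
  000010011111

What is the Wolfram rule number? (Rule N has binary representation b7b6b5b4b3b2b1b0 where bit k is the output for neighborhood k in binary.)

129

position 4: 111 → 1  (bit 7 = 1)
position 5: 110 → 0  (bit 6 = 0)
position 2: 101 → 0  (bit 5 = 0)
position 6: 100 → 0  (bit 4 = 0)
position 3: 011 → 0  (bit 3 = 0)
position 1: 010 → 0  (bit 2 = 0)
position 0: 001 → 0  (bit 1 = 0)
position 7: 000 → 1  (bit 0 = 1)
bits b7..b0 = 10000001 = 129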